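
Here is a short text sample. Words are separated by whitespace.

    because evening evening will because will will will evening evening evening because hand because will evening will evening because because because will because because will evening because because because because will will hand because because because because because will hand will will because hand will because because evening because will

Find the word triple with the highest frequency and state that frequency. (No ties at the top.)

Trigram frequencies (highest first):
  because because because: 6
  because because will: 4
  because will will: 2
  because will evening: 2
  will evening because: 2
  evening because because: 2
  … (29 more, each ≤ 2)

"because because because", 6 times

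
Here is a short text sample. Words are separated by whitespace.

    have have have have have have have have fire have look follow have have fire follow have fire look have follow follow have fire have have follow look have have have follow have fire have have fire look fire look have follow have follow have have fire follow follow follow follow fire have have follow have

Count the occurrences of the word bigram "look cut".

0

Scanning the 55 overlapping bigram windows for "look cut":
  (none found)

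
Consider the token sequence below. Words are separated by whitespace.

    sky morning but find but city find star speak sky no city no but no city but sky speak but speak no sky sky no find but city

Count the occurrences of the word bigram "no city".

Scanning the 27 overlapping bigram windows for "no city":
  position 11–12: no city
  position 15–16: no city

2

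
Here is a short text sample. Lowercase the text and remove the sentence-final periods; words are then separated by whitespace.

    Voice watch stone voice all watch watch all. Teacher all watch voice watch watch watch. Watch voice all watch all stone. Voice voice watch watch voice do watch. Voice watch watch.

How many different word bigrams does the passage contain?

31 tokens → 30 bigram windows in total.
Repeated bigrams (each contributes count−1 duplicates):
  watch watch: 6
  voice watch: 4
  watch voice: 4
  all watch: 3
  stone voice: 2
  voice all: 2
  watch all: 2
16 duplicate windows → 30 − 16 = 14 distinct.

14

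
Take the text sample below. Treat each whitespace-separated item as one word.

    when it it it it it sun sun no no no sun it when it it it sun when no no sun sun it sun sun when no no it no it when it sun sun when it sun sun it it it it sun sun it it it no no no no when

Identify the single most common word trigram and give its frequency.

"it it it", 7 times

Trigram frequencies (highest first):
  it it it: 7
  it sun sun: 5
  it it sun: 3
  no no no: 3
  sun sun it: 3
  when it it: 2
  … (22 more, each ≤ 2)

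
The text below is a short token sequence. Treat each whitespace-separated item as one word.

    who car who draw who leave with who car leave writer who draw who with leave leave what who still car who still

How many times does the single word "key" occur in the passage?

0

Scanning the 23 tokens for "key":
  (none found)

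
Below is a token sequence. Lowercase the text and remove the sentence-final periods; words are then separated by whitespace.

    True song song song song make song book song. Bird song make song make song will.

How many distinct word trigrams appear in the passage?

11

16 tokens → 14 trigram windows in total.
Repeated trigrams (each contributes count−1 duplicates):
  song make song: 3
  song song song: 2
3 duplicate windows → 14 − 3 = 11 distinct.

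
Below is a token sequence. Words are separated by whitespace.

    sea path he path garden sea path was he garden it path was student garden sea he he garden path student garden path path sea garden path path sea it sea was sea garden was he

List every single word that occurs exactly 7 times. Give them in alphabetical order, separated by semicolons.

garden; sea

Unigram counts meeting the condition (exactly 7 times):
  garden: 7
  sea: 7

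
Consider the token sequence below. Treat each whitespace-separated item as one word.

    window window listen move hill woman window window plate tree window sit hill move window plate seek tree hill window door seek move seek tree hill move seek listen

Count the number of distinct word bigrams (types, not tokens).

29 tokens → 28 bigram windows in total.
Repeated bigrams (each contributes count−1 duplicates):
  hill move: 2
  move seek: 2
  seek tree: 2
  tree hill: 2
  window plate: 2
  window window: 2
6 duplicate windows → 28 − 6 = 22 distinct.

22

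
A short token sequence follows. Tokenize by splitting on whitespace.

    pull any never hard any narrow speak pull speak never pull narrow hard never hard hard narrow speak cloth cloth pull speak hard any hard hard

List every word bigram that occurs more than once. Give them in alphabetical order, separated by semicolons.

Bigram counts meeting the condition (more than once):
  hard any: 2
  hard hard: 2
  narrow speak: 2
  never hard: 2
  pull speak: 2

hard any; hard hard; narrow speak; never hard; pull speak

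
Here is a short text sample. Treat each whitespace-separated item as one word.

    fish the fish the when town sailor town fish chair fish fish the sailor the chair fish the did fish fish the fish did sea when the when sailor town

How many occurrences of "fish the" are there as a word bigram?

Scanning the 29 overlapping bigram windows for "fish the":
  position 1–2: fish the
  position 3–4: fish the
  position 12–13: fish the
  position 17–18: fish the
  position 21–22: fish the

5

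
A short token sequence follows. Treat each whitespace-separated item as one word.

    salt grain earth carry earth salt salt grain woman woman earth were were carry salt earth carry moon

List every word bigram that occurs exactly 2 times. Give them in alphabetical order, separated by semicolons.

earth carry; salt grain

Bigram counts meeting the condition (exactly 2 times):
  earth carry: 2
  salt grain: 2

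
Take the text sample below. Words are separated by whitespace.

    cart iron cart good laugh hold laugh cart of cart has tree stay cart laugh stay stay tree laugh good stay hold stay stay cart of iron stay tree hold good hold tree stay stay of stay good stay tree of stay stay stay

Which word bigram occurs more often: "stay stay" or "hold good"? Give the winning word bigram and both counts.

"stay stay": 5 occurrences
"hold good": 1 occurrence

"stay stay" (5 vs 1)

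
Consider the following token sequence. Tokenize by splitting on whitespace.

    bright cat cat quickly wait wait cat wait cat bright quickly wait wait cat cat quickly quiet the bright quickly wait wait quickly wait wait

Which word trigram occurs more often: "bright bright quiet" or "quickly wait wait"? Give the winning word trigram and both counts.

"bright bright quiet": 0 occurrences
"quickly wait wait": 4 occurrences

"quickly wait wait" (4 vs 0)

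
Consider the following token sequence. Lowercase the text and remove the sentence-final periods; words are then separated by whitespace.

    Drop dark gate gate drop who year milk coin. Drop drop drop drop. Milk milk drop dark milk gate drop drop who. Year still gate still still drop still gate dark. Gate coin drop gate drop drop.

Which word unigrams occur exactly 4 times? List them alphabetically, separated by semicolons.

milk; still

Unigram counts meeting the condition (exactly 4 times):
  milk: 4
  still: 4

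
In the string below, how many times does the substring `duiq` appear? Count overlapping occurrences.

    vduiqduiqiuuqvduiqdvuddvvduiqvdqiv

Sliding a length-4 window over the 34 characters (31 positions):
  position 2–5: duiq
  position 6–9: duiq
  position 15–18: duiq
  position 26–29: duiq

4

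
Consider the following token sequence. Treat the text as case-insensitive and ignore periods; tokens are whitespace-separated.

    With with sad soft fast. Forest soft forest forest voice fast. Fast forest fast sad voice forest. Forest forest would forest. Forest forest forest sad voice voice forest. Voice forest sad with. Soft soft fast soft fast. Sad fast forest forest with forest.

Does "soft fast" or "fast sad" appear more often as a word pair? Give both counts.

"soft fast": 3 occurrences
"fast sad": 2 occurrences

"soft fast" (3 vs 2)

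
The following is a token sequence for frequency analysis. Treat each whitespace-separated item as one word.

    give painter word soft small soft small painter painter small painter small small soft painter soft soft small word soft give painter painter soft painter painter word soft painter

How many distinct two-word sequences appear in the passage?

29 tokens → 28 bigram windows in total.
Repeated bigrams (each contributes count−1 duplicates):
  painter painter: 3
  soft painter: 3
  soft small: 3
  word soft: 3
  give painter: 2
  painter small: 2
  painter soft: 2
  painter word: 2
  … (2 more repeated)
14 duplicate windows → 28 − 14 = 14 distinct.

14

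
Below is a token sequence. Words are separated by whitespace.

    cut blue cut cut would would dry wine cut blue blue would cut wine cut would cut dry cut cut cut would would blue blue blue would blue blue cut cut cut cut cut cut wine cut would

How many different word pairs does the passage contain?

15

38 tokens → 37 bigram windows in total.
Repeated bigrams (each contributes count−1 duplicates):
  cut cut: 8
  blue blue: 4
  cut would: 4
  wine cut: 3
  blue cut: 2
  blue would: 2
  cut blue: 2
  cut wine: 2
  … (3 more repeated)
22 duplicate windows → 37 − 22 = 15 distinct.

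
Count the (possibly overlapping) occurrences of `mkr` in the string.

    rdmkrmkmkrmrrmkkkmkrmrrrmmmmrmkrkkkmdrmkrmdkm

Sliding a length-3 window over the 45 characters (43 positions):
  position 3–5: mkr
  position 8–10: mkr
  position 18–20: mkr
  position 30–32: mkr
  position 39–41: mkr

5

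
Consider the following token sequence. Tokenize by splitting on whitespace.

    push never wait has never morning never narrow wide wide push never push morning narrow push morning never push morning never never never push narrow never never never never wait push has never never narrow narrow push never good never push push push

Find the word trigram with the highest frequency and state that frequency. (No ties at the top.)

"never never never", 3 times

Trigram frequencies (highest first):
  never never never: 3
  never push morning: 2
  push morning never: 2
  push never wait: 1
  never wait has: 1
  wait has never: 1
  … (31 more, each ≤ 1)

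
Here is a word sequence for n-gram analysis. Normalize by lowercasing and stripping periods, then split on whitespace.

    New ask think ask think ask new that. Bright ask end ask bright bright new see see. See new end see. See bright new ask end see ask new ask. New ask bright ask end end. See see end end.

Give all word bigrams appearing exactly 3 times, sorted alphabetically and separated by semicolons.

ask end; ask new; end see

Bigram counts meeting the condition (exactly 3 times):
  ask end: 3
  ask new: 3
  end see: 3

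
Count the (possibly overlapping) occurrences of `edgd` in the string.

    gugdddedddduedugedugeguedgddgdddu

Sliding a length-4 window over the 33 characters (30 positions):
  position 24–27: edgd

1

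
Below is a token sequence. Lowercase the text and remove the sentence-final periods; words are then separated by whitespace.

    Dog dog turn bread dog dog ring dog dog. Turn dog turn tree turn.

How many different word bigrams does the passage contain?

14 tokens → 13 bigram windows in total.
Repeated bigrams (each contributes count−1 duplicates):
  dog dog: 3
  dog turn: 3
4 duplicate windows → 13 − 4 = 9 distinct.

9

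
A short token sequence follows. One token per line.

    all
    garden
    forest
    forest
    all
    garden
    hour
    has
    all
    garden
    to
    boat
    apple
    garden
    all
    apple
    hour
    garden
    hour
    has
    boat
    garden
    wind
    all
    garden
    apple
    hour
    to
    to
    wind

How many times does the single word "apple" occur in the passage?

Scanning the 30 tokens for "apple":
  position 13: apple
  position 16: apple
  position 26: apple

3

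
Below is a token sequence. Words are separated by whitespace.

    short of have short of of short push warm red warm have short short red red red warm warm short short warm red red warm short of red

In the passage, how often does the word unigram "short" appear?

8

Scanning the 28 tokens for "short":
  position 1: short
  position 4: short
  position 7: short
  position 13: short
  position 14: short
  position 20: short
  position 21: short
  position 26: short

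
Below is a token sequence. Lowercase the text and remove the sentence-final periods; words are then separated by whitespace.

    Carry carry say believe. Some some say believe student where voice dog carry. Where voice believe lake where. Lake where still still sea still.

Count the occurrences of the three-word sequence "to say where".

0

Scanning the 22 overlapping trigram windows for "to say where":
  (none found)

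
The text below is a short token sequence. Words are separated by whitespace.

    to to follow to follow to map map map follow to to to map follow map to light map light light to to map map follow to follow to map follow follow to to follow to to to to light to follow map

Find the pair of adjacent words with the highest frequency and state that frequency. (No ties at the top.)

Bigram frequencies (highest first):
  to to: 8
  follow to: 7
  to follow: 5
  to map: 4
  map follow: 4
  map map: 3
  … (8 more, each ≤ 2)

"to to", 8 times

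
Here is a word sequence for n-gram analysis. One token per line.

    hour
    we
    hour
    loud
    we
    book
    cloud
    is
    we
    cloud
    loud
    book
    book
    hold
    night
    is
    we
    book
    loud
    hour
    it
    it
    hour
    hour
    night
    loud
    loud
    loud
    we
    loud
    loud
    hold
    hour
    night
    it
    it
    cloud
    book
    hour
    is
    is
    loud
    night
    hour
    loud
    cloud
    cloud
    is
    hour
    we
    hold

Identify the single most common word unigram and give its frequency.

Unigram frequencies (highest first):
  loud: 10
  hour: 9
  we: 6
  book: 5
  cloud: 5
  is: 5
  … (3 more, each ≤ 4)

"loud", 10 times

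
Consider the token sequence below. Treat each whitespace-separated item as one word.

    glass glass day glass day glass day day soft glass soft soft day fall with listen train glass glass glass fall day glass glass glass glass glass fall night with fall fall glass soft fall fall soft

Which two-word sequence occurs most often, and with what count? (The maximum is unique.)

Bigram frequencies (highest first):
  glass glass: 7
  glass day: 3
  day glass: 3
  glass soft: 2
  glass fall: 2
  fall fall: 2
  … (17 more, each ≤ 1)

"glass glass", 7 times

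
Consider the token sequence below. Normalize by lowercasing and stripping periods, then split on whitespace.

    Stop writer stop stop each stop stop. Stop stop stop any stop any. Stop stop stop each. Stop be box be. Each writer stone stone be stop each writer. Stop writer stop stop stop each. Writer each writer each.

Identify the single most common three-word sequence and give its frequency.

"stop stop stop", 5 times

Trigram frequencies (highest first):
  stop stop stop: 5
  stop stop each: 3
  stop writer stop: 2
  writer stop stop: 2
  stop each stop: 2
  stop any stop: 2
  … (19 more, each ≤ 2)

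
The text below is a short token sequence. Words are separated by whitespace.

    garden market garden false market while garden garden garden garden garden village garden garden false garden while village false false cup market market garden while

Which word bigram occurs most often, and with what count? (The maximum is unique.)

Bigram frequencies (highest first):
  garden garden: 5
  market garden: 2
  garden false: 2
  garden while: 2
  garden market: 1
  false market: 1
  … (11 more, each ≤ 1)

"garden garden", 5 times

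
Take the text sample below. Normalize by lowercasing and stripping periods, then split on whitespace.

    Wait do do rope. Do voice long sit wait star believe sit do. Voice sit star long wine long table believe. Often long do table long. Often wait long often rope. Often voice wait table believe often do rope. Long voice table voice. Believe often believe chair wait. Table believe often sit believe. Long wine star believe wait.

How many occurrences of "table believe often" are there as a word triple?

3

Scanning the 56 overlapping trigram windows for "table believe often":
  position 20–22: table believe often
  position 35–37: table believe often
  position 49–51: table believe often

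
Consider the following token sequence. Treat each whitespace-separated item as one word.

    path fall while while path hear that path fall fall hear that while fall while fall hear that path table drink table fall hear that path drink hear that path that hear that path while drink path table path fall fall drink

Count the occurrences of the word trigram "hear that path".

Scanning the 40 overlapping trigram windows for "hear that path":
  position 6–8: hear that path
  position 17–19: hear that path
  position 24–26: hear that path
  position 28–30: hear that path
  position 32–34: hear that path

5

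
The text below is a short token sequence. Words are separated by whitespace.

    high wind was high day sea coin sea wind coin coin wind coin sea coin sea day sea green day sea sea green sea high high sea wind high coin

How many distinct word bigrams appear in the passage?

30 tokens → 29 bigram windows in total.
Repeated bigrams (each contributes count−1 duplicates):
  coin sea: 3
  day sea: 3
  sea coin: 2
  sea green: 2
  sea wind: 2
  wind coin: 2
8 duplicate windows → 29 − 8 = 21 distinct.

21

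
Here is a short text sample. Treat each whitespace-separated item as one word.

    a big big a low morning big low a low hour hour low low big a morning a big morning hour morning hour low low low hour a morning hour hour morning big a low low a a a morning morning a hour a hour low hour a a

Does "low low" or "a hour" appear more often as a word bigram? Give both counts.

"low low": 4 occurrences
"a hour": 2 occurrences

"low low" (4 vs 2)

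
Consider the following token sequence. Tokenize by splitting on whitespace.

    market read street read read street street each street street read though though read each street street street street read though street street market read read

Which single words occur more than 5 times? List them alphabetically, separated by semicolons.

Unigram counts meeting the condition (more than 5 times):
  read: 8
  street: 11

read; street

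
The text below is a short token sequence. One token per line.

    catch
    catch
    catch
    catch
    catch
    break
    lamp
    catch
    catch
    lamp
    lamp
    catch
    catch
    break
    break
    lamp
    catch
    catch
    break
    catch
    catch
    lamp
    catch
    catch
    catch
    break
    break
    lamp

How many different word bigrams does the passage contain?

8

28 tokens → 27 bigram windows in total.
Repeated bigrams (each contributes count−1 duplicates):
  catch catch: 10
  catch break: 4
  lamp catch: 4
  break lamp: 3
  break break: 2
  catch lamp: 2
19 duplicate windows → 27 − 19 = 8 distinct.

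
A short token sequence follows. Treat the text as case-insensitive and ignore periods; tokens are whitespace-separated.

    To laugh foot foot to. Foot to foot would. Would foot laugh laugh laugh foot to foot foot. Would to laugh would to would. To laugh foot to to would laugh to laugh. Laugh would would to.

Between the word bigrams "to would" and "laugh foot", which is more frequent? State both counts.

"to would": 2 occurrences
"laugh foot": 3 occurrences

"laugh foot" (3 vs 2)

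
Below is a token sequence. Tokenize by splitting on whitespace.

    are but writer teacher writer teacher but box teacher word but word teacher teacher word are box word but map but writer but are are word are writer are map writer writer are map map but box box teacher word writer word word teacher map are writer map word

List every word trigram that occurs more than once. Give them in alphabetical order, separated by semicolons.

Trigram counts meeting the condition (more than once):
  box teacher word: 2
  writer are map: 2

box teacher word; writer are map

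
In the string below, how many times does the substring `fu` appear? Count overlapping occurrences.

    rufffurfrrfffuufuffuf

4

Sliding a length-2 window over the 21 characters (20 positions):
  position 5–6: fu
  position 13–14: fu
  position 16–17: fu
  position 19–20: fu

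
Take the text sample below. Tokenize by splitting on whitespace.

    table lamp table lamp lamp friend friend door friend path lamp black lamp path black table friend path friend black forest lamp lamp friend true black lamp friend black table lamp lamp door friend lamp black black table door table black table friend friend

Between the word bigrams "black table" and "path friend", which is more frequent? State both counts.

"black table" (4 vs 1)

"black table": 4 occurrences
"path friend": 1 occurrence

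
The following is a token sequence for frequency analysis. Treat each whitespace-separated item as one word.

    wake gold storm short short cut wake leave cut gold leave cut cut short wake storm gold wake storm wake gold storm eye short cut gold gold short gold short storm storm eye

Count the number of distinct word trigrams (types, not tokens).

30

33 tokens → 31 trigram windows in total.
Repeated trigrams (each contributes count−1 duplicates):
  wake gold storm: 2
1 duplicate windows → 31 − 1 = 30 distinct.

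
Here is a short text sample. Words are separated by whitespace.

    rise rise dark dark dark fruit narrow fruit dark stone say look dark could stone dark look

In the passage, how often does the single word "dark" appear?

6

Scanning the 17 tokens for "dark":
  position 3: dark
  position 4: dark
  position 5: dark
  position 9: dark
  position 13: dark
  position 16: dark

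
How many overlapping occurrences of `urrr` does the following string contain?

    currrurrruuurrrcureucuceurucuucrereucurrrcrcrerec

Sliding a length-4 window over the 49 characters (46 positions):
  position 2–5: urrr
  position 6–9: urrr
  position 12–15: urrr
  position 38–41: urrr

4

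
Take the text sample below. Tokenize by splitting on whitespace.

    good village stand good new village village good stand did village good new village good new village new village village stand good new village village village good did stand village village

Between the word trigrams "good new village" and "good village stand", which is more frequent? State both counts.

"good new village": 4 occurrences
"good village stand": 1 occurrence

"good new village" (4 vs 1)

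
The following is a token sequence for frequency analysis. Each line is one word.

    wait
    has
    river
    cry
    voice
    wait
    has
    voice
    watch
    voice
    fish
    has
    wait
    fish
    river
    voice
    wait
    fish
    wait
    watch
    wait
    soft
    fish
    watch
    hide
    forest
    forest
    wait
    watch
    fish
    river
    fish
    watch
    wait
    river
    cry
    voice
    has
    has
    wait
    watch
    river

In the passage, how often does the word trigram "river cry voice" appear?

Scanning the 40 overlapping trigram windows for "river cry voice":
  position 3–5: river cry voice
  position 35–37: river cry voice

2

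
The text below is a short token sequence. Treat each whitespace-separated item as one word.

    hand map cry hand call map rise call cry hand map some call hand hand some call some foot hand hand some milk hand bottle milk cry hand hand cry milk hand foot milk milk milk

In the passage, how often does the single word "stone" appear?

Scanning the 36 tokens for "stone":
  (none found)

0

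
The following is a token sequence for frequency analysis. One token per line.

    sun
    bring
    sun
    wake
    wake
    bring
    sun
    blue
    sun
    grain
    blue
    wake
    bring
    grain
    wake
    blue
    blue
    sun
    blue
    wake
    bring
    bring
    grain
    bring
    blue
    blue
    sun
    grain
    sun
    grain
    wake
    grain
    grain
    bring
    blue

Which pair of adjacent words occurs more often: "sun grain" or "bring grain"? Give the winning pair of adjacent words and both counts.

"sun grain": 3 occurrences
"bring grain": 2 occurrences

"sun grain" (3 vs 2)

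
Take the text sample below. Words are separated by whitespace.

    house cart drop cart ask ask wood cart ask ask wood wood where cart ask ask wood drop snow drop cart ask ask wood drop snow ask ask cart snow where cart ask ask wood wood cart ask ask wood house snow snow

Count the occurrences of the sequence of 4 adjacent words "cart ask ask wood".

6

Scanning the 40 overlapping 4-gram windows for "cart ask ask wood":
  position 4–7: cart ask ask wood
  position 8–11: cart ask ask wood
  position 14–17: cart ask ask wood
  position 21–24: cart ask ask wood
  position 32–35: cart ask ask wood
  position 37–40: cart ask ask wood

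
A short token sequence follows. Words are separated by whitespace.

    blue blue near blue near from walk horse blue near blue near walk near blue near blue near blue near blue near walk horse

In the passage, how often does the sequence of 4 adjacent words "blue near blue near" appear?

Scanning the 21 overlapping 4-gram windows for "blue near blue near":
  position 2–5: blue near blue near
  position 9–12: blue near blue near
  position 15–18: blue near blue near
  position 17–20: blue near blue near
  position 19–22: blue near blue near

5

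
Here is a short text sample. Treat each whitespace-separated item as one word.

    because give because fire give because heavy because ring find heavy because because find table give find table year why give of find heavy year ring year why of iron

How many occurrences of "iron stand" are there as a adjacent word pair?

0

Scanning the 29 overlapping bigram windows for "iron stand":
  (none found)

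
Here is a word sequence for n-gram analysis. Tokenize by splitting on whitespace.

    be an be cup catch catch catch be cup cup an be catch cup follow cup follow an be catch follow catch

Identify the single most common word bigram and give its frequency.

"an be", 3 times

Bigram frequencies (highest first):
  an be: 3
  be cup: 2
  catch catch: 2
  be catch: 2
  cup follow: 2
  be an: 1
  … (9 more, each ≤ 1)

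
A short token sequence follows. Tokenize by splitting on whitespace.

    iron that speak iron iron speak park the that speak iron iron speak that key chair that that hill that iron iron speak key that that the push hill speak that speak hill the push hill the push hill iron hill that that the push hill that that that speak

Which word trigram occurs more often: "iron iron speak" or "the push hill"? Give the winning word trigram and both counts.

"iron iron speak": 3 occurrences
"the push hill": 4 occurrences

"the push hill" (4 vs 3)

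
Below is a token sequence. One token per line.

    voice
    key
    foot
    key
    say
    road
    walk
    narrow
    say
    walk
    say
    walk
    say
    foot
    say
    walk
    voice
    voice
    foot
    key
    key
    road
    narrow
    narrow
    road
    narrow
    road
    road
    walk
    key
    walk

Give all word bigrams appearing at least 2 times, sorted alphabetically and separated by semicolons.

Bigram counts meeting the condition (at least 2 times):
  foot key: 2
  narrow road: 2
  road narrow: 2
  road walk: 2
  say walk: 3
  walk say: 2

foot key; narrow road; road narrow; road walk; say walk; walk say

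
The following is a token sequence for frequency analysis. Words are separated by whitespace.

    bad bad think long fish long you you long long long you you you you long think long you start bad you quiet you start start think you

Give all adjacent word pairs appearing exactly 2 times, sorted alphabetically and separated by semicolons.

long long; think long; you long; you start

Bigram counts meeting the condition (exactly 2 times):
  long long: 2
  think long: 2
  you long: 2
  you start: 2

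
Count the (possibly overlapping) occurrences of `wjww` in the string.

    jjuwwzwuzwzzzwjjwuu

0

Sliding a length-4 window over the 19 characters (16 positions):
  (no match at any position)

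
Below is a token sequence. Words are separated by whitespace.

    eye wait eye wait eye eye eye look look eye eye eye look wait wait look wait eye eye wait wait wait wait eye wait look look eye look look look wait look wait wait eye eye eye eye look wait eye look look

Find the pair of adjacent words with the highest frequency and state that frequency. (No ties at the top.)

Bigram frequencies (highest first):
  eye eye: 8
  wait eye: 6
  eye look: 5
  look look: 5
  look wait: 5
  wait wait: 5
  … (3 more, each ≤ 4)

"eye eye", 8 times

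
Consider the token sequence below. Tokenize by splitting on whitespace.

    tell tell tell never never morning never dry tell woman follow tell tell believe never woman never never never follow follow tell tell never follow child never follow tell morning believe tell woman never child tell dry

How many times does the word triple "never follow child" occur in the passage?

Scanning the 35 overlapping trigram windows for "never follow child":
  position 24–26: never follow child

1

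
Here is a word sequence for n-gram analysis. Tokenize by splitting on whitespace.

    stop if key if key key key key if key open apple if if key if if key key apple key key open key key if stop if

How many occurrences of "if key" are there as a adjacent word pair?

Scanning the 27 overlapping bigram windows for "if key":
  position 2–3: if key
  position 4–5: if key
  position 9–10: if key
  position 14–15: if key
  position 17–18: if key

5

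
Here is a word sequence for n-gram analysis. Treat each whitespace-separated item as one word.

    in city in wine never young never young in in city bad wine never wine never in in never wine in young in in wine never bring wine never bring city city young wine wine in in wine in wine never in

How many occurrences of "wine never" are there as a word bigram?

Scanning the 41 overlapping bigram windows for "wine never":
  position 4–5: wine never
  position 13–14: wine never
  position 15–16: wine never
  position 25–26: wine never
  position 28–29: wine never
  position 40–41: wine never

6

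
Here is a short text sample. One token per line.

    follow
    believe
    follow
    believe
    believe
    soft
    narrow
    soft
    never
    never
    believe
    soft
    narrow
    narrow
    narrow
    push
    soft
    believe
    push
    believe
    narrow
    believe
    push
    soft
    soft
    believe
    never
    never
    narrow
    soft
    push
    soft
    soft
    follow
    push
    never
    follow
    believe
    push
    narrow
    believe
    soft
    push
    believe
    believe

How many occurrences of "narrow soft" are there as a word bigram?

Scanning the 44 overlapping bigram windows for "narrow soft":
  position 7–8: narrow soft
  position 29–30: narrow soft

2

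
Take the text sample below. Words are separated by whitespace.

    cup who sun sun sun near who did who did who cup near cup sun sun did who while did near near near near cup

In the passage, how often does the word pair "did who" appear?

Scanning the 24 overlapping bigram windows for "did who":
  position 8–9: did who
  position 10–11: did who
  position 17–18: did who

3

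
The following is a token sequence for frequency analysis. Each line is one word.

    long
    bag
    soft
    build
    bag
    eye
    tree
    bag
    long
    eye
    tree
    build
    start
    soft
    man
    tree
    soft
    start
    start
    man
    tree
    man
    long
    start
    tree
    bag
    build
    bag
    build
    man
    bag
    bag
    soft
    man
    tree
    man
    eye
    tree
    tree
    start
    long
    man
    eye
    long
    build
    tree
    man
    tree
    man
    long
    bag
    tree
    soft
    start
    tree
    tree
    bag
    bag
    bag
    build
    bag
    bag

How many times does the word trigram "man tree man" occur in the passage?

3

Scanning the 60 overlapping trigram windows for "man tree man":
  position 20–22: man tree man
  position 34–36: man tree man
  position 47–49: man tree man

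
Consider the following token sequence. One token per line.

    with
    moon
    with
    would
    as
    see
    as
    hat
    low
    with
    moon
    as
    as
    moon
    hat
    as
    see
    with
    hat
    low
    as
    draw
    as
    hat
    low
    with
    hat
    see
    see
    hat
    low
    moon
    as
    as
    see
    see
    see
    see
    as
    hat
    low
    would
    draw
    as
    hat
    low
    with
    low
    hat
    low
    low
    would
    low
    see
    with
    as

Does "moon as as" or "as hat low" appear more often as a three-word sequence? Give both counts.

"moon as as": 2 occurrences
"as hat low": 4 occurrences

"as hat low" (4 vs 2)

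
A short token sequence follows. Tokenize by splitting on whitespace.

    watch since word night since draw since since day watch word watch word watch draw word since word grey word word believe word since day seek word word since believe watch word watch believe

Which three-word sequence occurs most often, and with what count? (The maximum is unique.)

"watch word watch", 3 times

Trigram frequencies (highest first):
  watch word watch: 3
  watch since word: 1
  since word night: 1
  word night since: 1
  night since draw: 1
  since draw since: 1
  … (24 more, each ≤ 1)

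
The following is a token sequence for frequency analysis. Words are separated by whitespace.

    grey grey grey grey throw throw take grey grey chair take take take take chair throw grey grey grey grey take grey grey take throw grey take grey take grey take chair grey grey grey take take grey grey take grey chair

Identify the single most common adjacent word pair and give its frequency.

"grey grey", 11 times

Bigram frequencies (highest first):
  grey grey: 11
  grey take: 7
  take grey: 6
  take take: 4
  grey chair: 2
  take chair: 2
  … (8 more, each ≤ 2)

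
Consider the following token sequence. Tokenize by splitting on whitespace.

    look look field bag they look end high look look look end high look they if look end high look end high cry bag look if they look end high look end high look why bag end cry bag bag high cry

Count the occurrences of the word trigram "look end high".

6

Scanning the 40 overlapping trigram windows for "look end high":
  position 6–8: look end high
  position 11–13: look end high
  position 17–19: look end high
  position 20–22: look end high
  position 28–30: look end high
  position 31–33: look end high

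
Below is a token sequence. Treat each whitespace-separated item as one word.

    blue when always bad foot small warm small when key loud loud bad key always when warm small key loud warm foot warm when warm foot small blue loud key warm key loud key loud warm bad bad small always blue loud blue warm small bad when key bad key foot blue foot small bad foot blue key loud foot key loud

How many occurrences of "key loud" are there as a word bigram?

6

Scanning the 61 overlapping bigram windows for "key loud":
  position 10–11: key loud
  position 19–20: key loud
  position 32–33: key loud
  position 34–35: key loud
  position 58–59: key loud
  position 61–62: key loud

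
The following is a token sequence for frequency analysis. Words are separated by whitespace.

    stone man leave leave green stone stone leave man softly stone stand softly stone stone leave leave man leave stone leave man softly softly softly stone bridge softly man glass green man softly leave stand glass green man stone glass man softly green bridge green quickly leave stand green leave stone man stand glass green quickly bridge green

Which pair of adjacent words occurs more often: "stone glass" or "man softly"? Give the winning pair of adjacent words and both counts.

"stone glass": 1 occurrence
"man softly": 4 occurrences

"man softly" (4 vs 1)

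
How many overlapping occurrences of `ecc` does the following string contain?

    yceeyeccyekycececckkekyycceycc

2

Sliding a length-3 window over the 30 characters (28 positions):
  position 6–8: ecc
  position 16–18: ecc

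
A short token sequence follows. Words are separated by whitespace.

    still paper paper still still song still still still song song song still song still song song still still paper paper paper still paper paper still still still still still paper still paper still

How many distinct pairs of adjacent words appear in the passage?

34 tokens → 33 bigram windows in total.
Repeated bigrams (each contributes count−1 duplicates):
  still still: 8
  paper still: 5
  still paper: 5
  paper paper: 4
  song still: 4
  still song: 4
  song song: 3
26 duplicate windows → 33 − 26 = 7 distinct.

7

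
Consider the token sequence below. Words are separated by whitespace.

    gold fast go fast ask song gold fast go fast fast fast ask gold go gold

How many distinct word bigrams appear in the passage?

10

16 tokens → 15 bigram windows in total.
Repeated bigrams (each contributes count−1 duplicates):
  fast ask: 2
  fast fast: 2
  fast go: 2
  go fast: 2
  gold fast: 2
5 duplicate windows → 15 − 5 = 10 distinct.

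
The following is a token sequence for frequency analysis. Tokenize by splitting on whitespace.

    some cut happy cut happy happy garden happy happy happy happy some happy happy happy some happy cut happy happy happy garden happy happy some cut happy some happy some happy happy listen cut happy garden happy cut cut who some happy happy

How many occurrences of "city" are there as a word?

0

Scanning the 43 tokens for "city":
  (none found)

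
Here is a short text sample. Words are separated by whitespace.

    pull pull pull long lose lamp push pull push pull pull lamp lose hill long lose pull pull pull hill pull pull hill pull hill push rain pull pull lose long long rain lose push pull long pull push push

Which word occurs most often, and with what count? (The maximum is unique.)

Unigram frequencies (highest first):
  pull: 16
  push: 6
  long: 5
  lose: 5
  hill: 4
  lamp: 2
  … (1 more, each ≤ 2)

"pull", 16 times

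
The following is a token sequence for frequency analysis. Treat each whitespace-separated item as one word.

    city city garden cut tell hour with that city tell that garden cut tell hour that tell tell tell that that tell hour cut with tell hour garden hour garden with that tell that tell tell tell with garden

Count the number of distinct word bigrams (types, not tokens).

23

39 tokens → 38 bigram windows in total.
Repeated bigrams (each contributes count−1 duplicates):
  tell hour: 4
  tell tell: 4
  that tell: 4
  tell that: 3
  cut tell: 2
  garden cut: 2
  hour garden: 2
  with that: 2
15 duplicate windows → 38 − 15 = 23 distinct.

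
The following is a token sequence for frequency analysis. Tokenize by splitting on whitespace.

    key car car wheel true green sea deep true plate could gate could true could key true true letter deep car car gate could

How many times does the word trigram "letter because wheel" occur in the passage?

Scanning the 22 overlapping trigram windows for "letter because wheel":
  (none found)

0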